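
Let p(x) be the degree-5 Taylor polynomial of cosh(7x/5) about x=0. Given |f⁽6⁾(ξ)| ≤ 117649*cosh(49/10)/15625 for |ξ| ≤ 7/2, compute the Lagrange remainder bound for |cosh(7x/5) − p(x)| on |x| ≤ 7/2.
13841287201*cosh(49/10)/720000000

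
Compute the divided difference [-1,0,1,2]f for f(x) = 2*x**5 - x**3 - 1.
9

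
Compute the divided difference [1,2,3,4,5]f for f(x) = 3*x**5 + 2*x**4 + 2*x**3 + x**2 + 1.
47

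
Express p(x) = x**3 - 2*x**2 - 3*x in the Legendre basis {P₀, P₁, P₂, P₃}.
(-2/3)P₀ + (-12/5)P₁ + (-4/3)P₂ + (2/5)P₃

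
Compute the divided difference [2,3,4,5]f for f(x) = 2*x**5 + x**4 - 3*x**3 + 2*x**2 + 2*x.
261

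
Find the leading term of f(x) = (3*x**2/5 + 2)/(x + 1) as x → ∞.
3*x/5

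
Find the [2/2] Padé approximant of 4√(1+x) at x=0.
(5*x**2/4 + 5*x + 4)/(x**2/16 + 3*x/4 + 1)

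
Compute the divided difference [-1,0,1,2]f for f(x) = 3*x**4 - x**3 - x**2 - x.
5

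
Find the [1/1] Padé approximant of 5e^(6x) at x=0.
(15*x + 5)/(1 - 3*x)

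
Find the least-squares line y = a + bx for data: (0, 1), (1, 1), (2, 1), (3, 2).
a = 4/5, b = 3/10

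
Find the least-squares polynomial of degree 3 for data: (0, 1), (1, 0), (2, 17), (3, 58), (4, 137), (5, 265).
7/9 + (-1555/378)x + (571/252)x² + (197/108)x³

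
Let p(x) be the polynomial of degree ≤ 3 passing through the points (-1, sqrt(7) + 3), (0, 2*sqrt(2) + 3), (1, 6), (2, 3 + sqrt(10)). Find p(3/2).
-5*sqrt(2)/8 + sqrt(7)/16 + 5*sqrt(10)/16 + 93/16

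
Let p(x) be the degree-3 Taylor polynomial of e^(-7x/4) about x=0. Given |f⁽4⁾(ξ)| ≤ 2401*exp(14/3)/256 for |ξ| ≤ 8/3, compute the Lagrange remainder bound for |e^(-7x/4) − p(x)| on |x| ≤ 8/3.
4802*exp(14/3)/243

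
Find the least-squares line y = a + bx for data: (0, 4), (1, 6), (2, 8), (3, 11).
a = 19/5, b = 23/10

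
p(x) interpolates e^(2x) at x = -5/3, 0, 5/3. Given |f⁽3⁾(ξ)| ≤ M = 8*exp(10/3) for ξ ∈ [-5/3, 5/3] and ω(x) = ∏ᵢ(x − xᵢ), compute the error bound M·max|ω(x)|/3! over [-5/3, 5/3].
1000*sqrt(3)*exp(10/3)/729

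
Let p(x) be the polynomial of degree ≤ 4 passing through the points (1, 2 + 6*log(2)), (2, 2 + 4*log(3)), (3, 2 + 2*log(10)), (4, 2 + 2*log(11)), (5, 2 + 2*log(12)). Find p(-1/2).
2 + log(184467440737095516160000000000000000000000000000000000000000000000*11**(15/16)*2**(25/64)*3**(19/64)*5**(13/32)/144131868228680264311915617571207068008843326205168934565717750659)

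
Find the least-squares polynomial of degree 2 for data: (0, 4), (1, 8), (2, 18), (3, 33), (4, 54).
139/35 + (19/14)x + (39/14)x²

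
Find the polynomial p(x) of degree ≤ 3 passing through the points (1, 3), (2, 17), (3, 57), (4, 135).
2*x**3 + x**2 - 3*x + 3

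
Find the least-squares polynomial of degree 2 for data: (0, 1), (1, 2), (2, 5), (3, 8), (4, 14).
36/35 + (12/35)x + (5/7)x²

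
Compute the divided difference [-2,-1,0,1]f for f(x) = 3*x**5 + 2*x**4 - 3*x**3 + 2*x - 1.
8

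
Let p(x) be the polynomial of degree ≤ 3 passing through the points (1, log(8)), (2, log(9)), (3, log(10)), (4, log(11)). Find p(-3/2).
-495*log(3)/8 - 105*log(11)/16 + 693*log(2)/16 + 385*log(10)/16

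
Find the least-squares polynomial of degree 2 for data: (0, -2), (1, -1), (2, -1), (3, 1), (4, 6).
-11/7 + (-37/35)x + (5/7)x²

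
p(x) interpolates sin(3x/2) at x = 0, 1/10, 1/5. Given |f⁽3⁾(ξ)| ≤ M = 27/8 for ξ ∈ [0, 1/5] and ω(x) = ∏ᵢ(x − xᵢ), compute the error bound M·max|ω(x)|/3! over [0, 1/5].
sqrt(3)/8000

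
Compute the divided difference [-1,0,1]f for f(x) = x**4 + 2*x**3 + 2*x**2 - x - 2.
3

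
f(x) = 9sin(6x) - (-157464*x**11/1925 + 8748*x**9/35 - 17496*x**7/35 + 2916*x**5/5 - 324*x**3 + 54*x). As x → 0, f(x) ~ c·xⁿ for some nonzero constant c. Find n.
13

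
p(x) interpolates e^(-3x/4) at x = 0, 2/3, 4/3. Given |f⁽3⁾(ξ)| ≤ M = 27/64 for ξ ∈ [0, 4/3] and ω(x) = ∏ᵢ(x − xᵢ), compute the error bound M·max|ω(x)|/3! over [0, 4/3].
sqrt(3)/216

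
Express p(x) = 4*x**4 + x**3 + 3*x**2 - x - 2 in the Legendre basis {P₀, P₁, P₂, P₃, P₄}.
(-1/5)P₀ + (-2/5)P₁ + (30/7)P₂ + (2/5)P₃ + (32/35)P₄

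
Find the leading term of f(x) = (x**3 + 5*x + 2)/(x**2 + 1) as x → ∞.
x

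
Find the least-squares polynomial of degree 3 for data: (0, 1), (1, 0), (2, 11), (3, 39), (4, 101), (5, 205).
17/21 + (-125/126)x + (-79/84)x² + (67/36)x³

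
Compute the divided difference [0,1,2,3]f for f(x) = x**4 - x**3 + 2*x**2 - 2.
5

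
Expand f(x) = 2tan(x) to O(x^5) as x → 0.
2*x + 2*x**3/3 + O(x**5)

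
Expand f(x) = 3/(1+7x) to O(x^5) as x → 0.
3 - 21*x + 147*x**2 - 1029*x**3 + 7203*x**4 + O(x**5)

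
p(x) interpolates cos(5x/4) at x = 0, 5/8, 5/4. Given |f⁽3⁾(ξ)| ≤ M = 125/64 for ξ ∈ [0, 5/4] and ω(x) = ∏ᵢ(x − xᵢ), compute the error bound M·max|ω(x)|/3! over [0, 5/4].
15625*sqrt(3)/884736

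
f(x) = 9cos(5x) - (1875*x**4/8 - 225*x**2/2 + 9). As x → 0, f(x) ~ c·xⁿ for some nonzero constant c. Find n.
6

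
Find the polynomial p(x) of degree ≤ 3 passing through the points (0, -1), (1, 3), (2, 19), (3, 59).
2*x**3 + 2*x - 1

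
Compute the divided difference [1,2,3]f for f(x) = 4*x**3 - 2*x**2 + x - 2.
22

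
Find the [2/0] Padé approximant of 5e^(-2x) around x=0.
10*x**2 - 10*x + 5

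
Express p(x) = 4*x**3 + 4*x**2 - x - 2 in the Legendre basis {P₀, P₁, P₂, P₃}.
(-2/3)P₀ + (7/5)P₁ + (8/3)P₂ + (8/5)P₃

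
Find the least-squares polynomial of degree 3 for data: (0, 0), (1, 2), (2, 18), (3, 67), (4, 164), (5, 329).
(23/42)x + (-43/28)x² + (35/12)x³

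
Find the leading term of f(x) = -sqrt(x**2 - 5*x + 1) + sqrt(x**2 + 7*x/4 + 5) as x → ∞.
27/8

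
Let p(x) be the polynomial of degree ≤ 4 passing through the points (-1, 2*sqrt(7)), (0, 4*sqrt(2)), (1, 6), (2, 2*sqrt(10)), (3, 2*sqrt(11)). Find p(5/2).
-105/32 - 5*sqrt(7)/64 + 7*sqrt(2)/8 + 35*sqrt(11)/64 + 35*sqrt(10)/16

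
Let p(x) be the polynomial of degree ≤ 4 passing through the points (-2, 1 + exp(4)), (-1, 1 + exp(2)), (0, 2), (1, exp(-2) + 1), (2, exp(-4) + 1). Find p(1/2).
(-5 + 60*exp(2) + (-20*exp(2) + 3*exp(4) + 218)*exp(4))*exp(-4)/128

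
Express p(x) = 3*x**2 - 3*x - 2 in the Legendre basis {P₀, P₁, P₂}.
-P₀ + (-3)P₁ + (2)P₂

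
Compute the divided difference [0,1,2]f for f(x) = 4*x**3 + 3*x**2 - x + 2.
15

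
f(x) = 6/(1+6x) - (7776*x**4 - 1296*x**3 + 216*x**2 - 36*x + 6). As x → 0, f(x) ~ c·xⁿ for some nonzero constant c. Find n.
5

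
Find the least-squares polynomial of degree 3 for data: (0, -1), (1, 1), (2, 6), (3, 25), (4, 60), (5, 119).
-5/6 + (167/252)x + (-10/21)x² + (37/36)x³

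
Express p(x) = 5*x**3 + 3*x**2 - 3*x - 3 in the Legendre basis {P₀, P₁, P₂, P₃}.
(-2)P₀ + (2)P₂ + (2)P₃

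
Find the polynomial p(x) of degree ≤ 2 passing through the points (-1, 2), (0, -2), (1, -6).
-4*x - 2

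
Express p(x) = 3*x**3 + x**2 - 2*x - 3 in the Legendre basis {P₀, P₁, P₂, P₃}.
(-8/3)P₀ + (-1/5)P₁ + (2/3)P₂ + (6/5)P₃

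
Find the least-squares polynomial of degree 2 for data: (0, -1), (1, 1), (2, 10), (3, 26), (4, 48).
-38/35 + (-79/70)x + (47/14)x²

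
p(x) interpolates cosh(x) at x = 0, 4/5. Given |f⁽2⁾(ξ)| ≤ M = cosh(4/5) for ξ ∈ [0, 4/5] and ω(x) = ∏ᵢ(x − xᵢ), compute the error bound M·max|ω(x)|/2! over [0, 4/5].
2*cosh(4/5)/25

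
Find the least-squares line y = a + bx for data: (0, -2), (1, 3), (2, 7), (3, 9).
a = -13/10, b = 37/10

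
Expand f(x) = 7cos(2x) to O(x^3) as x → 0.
7 - 14*x**2 + O(x**3)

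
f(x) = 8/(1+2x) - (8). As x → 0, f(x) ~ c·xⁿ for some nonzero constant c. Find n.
1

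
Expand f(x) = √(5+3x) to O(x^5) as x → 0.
sqrt(5) + 3*sqrt(5)*x/10 - 9*sqrt(5)*x**2/200 + 27*sqrt(5)*x**3/2000 - 81*sqrt(5)*x**4/16000 + O(x**5)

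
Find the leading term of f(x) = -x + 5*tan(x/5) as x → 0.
x**3/75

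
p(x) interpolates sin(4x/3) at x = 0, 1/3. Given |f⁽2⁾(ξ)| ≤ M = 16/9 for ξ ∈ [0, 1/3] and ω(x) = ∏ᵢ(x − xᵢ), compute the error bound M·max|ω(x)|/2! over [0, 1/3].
2/81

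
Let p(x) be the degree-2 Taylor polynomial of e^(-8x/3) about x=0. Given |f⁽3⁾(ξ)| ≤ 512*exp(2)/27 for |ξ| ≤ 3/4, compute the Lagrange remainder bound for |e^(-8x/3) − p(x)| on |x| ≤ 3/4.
4*exp(2)/3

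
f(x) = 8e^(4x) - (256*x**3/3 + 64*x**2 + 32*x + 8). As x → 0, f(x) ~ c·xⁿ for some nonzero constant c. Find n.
4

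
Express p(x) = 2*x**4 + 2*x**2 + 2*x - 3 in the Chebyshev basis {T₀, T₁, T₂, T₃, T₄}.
(-5/4)T₀ + (2)T₁ + (2)T₂ + (1/4)T₄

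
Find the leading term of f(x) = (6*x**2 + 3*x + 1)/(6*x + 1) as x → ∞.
x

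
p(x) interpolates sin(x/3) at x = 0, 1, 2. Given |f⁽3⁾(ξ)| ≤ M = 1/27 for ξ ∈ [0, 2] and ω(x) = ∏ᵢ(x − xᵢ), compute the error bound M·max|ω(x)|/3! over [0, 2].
sqrt(3)/729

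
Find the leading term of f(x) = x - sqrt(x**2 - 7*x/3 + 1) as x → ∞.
7/6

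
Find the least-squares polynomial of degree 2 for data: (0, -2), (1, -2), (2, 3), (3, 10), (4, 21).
-76/35 + (-37/35)x + (12/7)x²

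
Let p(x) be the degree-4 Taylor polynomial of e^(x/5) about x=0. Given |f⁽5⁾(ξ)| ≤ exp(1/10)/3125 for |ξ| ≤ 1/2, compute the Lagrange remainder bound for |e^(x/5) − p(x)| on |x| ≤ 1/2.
exp(1/10)/12000000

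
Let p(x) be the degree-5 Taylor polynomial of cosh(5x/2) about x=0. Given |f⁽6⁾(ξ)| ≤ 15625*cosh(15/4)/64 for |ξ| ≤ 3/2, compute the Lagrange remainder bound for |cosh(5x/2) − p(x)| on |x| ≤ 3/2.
253125*cosh(15/4)/65536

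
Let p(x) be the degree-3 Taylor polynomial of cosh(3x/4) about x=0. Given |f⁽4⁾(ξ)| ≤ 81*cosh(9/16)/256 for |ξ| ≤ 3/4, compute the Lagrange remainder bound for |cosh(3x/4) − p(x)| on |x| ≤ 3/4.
2187*cosh(9/16)/524288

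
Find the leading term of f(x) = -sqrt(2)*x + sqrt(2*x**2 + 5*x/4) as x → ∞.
5*sqrt(2)/16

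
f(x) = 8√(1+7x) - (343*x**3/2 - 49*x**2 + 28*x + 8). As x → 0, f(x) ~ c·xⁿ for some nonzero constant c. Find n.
4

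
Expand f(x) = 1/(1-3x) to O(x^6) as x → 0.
1 + 3*x + 9*x**2 + 27*x**3 + 81*x**4 + 243*x**5 + O(x**6)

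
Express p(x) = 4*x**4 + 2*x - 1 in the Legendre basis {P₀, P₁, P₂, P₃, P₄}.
(-1/5)P₀ + (2)P₁ + (16/7)P₂ + (32/35)P₄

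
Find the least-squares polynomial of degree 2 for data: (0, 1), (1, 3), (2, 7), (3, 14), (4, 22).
33/35 + (71/70)x + (15/14)x²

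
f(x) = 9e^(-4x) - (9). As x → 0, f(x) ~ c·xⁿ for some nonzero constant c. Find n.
1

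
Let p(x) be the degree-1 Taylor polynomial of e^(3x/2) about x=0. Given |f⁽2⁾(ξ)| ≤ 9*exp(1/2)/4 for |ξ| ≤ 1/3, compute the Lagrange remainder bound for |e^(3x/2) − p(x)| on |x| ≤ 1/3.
exp(1/2)/8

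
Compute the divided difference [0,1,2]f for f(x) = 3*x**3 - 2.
9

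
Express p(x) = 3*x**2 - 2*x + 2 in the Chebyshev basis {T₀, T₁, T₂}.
(7/2)T₀ + (-2)T₁ + (3/2)T₂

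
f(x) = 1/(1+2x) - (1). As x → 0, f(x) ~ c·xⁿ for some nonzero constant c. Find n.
1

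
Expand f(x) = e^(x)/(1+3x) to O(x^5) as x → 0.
1 - 2*x + 13*x**2/2 - 58*x**3/3 + 1393*x**4/24 + O(x**5)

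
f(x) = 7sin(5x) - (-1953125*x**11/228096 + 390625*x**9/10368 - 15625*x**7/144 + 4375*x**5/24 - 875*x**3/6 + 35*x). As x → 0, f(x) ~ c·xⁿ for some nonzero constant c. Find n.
13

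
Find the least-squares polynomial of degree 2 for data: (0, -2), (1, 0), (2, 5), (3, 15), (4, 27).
-71/35 + (11/70)x + (25/14)x²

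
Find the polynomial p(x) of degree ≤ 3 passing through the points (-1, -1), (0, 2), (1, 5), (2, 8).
3*x + 2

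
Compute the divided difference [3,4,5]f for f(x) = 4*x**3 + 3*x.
48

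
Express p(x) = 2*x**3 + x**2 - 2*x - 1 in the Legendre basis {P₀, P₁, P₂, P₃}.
(-2/3)P₀ + (-4/5)P₁ + (2/3)P₂ + (4/5)P₃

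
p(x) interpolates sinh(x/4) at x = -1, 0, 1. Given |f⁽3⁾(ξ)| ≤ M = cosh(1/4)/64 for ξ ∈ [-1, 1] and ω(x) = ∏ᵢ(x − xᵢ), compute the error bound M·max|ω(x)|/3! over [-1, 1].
sqrt(3)*cosh(1/4)/1728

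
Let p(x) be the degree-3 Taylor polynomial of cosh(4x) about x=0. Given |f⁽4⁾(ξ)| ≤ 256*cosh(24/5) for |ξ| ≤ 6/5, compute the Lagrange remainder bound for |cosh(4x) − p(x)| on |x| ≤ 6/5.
13824*cosh(24/5)/625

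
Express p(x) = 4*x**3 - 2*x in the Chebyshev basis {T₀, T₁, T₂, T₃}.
T₁ + T₃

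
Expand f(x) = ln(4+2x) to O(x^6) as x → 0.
log(4) + x/2 - x**2/8 + x**3/24 - x**4/64 + x**5/160 + O(x**6)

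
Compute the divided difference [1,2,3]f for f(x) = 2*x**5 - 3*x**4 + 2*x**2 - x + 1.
107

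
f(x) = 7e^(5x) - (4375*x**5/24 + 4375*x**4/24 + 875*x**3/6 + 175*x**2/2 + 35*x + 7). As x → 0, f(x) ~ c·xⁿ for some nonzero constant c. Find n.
6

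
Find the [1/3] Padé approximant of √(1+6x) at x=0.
(21*x/4 + 1)/(27*x**3/8 - 9*x**2/4 + 9*x/4 + 1)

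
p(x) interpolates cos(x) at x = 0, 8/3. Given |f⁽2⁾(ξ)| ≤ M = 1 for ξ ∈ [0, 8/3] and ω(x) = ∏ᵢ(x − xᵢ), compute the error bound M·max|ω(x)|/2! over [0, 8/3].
8/9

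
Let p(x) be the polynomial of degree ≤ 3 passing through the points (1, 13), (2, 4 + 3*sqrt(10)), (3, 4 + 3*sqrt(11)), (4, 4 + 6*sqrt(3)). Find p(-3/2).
-1485*sqrt(10)/16 - 315*sqrt(3)/8 + 2143/16 + 1155*sqrt(11)/16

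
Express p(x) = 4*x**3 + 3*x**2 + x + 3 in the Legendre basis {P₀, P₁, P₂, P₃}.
(4)P₀ + (17/5)P₁ + (2)P₂ + (8/5)P₃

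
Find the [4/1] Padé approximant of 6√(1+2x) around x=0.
(9*x**4/20 - 6*x**3/5 + 27*x**2/5 + 72*x/5 + 6)/(7*x/5 + 1)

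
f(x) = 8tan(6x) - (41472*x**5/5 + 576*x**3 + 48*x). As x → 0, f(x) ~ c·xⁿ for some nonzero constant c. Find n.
7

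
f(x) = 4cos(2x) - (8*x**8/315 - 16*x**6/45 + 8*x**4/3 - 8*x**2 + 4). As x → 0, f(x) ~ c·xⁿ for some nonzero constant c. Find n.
10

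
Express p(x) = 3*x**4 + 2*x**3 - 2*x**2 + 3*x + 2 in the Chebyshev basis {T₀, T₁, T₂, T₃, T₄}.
(17/8)T₀ + (9/2)T₁ + (1/2)T₂ + (1/2)T₃ + (3/8)T₄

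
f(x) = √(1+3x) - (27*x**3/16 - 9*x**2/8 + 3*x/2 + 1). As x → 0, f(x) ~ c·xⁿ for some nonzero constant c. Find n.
4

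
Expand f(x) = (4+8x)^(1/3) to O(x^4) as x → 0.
2**(2/3) + 2*2**(2/3)*x/3 - 4*2**(2/3)*x**2/9 + 40*2**(2/3)*x**3/81 + O(x**4)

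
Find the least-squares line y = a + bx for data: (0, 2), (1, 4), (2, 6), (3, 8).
a = 2, b = 2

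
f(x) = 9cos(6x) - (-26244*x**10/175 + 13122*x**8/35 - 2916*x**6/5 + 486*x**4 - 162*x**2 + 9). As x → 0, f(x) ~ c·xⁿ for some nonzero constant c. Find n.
12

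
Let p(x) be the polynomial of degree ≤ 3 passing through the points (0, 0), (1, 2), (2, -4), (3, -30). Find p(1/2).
5/4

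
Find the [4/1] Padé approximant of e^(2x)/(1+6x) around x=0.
(14858*x**4/20895 + 27704*x**3/20895 + 13938*x**2/6965 + 13928*x/6965 + 1)/(41788*x/6965 + 1)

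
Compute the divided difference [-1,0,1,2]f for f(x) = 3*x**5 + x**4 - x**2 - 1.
17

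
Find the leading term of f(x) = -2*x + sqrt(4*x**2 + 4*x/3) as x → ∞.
1/3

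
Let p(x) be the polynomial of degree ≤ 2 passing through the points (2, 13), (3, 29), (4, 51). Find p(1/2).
1/4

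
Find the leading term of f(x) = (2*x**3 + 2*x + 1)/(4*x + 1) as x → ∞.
x**2/2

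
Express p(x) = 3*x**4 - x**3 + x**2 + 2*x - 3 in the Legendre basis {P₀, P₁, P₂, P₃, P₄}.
(-31/15)P₀ + (7/5)P₁ + (50/21)P₂ + (-2/5)P₃ + (24/35)P₄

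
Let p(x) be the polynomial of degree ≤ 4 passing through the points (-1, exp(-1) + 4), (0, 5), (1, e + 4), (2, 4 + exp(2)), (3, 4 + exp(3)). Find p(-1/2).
(35 + e*(-70*e - 5*exp(3) + 28*exp(2) + 652))*exp(-1)/128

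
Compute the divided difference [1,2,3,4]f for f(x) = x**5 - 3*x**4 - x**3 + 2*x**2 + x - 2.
34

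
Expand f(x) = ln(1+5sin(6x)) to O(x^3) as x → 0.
30*x - 450*x**2 + O(x**3)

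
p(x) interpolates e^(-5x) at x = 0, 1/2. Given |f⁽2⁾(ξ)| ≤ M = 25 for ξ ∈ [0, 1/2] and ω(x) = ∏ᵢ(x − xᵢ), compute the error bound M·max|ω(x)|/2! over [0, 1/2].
25/32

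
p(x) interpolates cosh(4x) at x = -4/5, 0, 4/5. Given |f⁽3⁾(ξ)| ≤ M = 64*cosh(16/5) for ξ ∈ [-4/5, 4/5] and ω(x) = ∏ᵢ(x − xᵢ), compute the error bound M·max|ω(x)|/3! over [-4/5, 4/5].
4096*sqrt(3)*cosh(16/5)/3375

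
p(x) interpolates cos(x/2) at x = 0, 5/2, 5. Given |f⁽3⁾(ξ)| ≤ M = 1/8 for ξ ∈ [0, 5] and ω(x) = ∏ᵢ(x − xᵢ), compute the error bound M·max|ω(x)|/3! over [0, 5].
125*sqrt(3)/1728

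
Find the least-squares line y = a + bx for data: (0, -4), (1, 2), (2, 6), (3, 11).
a = -18/5, b = 49/10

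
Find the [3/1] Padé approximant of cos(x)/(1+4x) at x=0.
(x**3/96 - 187*x**2/372 + x/1488 + 1)/(5953*x/1488 + 1)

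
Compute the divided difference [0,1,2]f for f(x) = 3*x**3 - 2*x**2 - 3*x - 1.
7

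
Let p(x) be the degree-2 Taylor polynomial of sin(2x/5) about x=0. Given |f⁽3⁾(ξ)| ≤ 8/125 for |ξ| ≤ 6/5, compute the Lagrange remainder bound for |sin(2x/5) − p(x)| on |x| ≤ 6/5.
288/15625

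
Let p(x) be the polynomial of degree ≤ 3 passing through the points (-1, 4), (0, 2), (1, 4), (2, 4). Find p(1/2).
23/8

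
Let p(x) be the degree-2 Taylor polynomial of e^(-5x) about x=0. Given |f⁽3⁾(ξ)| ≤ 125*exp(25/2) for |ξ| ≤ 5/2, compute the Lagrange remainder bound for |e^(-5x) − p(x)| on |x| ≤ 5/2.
15625*exp(25/2)/48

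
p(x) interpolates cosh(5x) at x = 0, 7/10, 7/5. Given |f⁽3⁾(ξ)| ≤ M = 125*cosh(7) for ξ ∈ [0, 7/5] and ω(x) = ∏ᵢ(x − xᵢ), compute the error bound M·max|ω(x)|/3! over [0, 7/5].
343*sqrt(3)*cosh(7)/216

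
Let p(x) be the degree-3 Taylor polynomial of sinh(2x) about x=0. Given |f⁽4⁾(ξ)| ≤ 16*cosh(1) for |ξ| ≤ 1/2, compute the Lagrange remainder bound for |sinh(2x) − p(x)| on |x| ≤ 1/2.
cosh(1)/24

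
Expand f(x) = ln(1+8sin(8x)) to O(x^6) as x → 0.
64*x - 2048*x**2 + 260096*x**3/3 - 12451840*x**4/3 + 635863040*x**5/3 + O(x**6)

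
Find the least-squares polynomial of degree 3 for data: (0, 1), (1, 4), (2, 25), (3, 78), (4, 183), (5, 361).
46/63 + (502/189)x + (-59/36)x² + (335/108)x³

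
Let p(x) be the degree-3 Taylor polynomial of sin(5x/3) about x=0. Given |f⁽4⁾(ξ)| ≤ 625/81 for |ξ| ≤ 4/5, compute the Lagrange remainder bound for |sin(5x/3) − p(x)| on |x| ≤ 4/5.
32/243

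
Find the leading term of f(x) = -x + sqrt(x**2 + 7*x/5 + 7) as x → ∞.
7/10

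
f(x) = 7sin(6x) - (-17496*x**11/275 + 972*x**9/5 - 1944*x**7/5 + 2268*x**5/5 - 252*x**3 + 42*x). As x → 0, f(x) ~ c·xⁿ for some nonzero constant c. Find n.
13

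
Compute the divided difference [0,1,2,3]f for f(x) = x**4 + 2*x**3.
8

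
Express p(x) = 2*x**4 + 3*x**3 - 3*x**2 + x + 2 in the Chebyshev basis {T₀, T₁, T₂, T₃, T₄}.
(5/4)T₀ + (13/4)T₁ + (-1/2)T₂ + (3/4)T₃ + (1/4)T₄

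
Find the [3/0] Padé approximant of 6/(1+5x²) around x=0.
6 - 30*x**2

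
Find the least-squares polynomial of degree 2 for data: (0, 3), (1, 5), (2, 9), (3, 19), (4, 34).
118/35 + (-54/35)x + (16/7)x²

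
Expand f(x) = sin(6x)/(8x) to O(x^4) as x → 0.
3/4 - 9*x**2/2 + O(x**4)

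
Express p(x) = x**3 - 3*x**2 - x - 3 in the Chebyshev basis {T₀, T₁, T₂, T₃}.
(-9/2)T₀ + (-1/4)T₁ + (-3/2)T₂ + (1/4)T₃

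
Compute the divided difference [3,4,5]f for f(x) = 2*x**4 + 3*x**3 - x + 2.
230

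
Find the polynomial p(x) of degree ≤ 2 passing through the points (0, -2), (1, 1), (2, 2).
-x**2 + 4*x - 2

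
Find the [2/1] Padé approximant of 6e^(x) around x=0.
(x**2 + 4*x + 6)/(1 - x/3)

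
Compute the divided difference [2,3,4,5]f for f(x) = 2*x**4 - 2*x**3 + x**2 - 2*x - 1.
26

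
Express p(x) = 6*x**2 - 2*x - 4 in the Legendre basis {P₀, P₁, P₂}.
(-2)P₀ + (-2)P₁ + (4)P₂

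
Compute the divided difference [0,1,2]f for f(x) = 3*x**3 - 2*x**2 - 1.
7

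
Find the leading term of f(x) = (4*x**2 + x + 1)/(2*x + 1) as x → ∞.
2*x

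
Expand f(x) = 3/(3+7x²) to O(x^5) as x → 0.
1 - 7*x**2/3 + 49*x**4/9 + O(x**5)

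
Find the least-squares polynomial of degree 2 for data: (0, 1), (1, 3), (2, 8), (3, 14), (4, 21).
27/35 + (137/70)x + (11/14)x²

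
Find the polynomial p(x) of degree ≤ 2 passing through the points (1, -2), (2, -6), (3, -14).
-2*x**2 + 2*x - 2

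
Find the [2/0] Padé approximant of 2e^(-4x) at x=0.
16*x**2 - 8*x + 2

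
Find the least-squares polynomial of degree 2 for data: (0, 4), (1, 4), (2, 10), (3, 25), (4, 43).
134/35 + (-207/70)x + (45/14)x²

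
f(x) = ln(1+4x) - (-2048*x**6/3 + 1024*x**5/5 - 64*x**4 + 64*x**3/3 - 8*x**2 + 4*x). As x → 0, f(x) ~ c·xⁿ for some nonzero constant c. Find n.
7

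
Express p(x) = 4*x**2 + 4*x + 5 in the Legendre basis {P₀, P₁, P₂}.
(19/3)P₀ + (4)P₁ + (8/3)P₂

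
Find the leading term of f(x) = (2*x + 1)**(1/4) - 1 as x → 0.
x/2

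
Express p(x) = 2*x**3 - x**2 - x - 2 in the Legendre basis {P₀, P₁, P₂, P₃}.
(-7/3)P₀ + (1/5)P₁ + (-2/3)P₂ + (4/5)P₃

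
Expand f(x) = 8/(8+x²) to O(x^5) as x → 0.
1 - x**2/8 + x**4/64 + O(x**5)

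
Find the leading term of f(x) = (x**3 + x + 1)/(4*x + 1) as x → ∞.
x**2/4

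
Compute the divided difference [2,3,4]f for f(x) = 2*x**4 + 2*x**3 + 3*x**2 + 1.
131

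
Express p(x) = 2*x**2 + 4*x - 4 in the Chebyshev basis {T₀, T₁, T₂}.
(-3)T₀ + (4)T₁ + T₂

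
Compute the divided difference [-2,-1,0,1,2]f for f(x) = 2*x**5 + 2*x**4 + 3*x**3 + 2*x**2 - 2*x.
2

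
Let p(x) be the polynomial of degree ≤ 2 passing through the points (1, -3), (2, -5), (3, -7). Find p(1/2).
-2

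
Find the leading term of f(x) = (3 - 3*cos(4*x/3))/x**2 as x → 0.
8/3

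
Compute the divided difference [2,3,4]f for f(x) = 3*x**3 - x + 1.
27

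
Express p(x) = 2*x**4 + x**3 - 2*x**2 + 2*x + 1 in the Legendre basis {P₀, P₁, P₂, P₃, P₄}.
(11/15)P₀ + (13/5)P₁ + (-4/21)P₂ + (2/5)P₃ + (16/35)P₄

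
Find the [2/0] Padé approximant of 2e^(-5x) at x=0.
25*x**2 - 10*x + 2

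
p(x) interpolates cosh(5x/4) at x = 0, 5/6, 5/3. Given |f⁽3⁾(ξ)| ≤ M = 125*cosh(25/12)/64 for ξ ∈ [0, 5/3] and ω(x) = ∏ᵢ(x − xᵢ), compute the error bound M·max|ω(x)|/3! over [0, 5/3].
15625*sqrt(3)*cosh(25/12)/373248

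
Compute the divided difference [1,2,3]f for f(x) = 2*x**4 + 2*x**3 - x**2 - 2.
61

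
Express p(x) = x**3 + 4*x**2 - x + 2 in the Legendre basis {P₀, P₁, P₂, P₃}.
(10/3)P₀ + (-2/5)P₁ + (8/3)P₂ + (2/5)P₃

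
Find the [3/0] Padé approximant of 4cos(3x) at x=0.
4 - 18*x**2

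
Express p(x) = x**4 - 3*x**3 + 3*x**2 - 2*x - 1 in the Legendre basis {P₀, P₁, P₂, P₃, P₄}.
(1/5)P₀ + (-19/5)P₁ + (18/7)P₂ + (-6/5)P₃ + (8/35)P₄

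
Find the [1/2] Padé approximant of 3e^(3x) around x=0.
(3*x + 3)/(3*x**2/2 - 2*x + 1)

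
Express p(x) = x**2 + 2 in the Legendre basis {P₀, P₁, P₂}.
(7/3)P₀ + (2/3)P₂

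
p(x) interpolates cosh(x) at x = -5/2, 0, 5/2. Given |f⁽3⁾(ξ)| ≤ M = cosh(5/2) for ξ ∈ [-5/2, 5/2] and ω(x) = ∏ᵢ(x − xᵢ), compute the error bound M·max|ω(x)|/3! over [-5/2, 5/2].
125*sqrt(3)*cosh(5/2)/216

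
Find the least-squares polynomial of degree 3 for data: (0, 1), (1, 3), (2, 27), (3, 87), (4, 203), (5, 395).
16/21 + (-85/126)x + (13/21)x² + (55/18)x³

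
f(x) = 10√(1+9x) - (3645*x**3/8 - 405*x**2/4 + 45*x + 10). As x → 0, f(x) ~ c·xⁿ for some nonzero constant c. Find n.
4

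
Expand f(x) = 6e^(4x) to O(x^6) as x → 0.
6 + 24*x + 48*x**2 + 64*x**3 + 64*x**4 + 256*x**5/5 + O(x**6)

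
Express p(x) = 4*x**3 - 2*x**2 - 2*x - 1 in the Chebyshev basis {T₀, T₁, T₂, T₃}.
(-2)T₀ + T₁ - T₂ + T₃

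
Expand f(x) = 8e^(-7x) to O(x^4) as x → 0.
8 - 56*x + 196*x**2 - 1372*x**3/3 + O(x**4)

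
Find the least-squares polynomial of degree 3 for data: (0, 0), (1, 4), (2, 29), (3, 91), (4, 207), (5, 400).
-29/126 + (1079/756)x + (7/18)x² + (331/108)x³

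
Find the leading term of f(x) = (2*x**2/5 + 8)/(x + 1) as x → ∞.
2*x/5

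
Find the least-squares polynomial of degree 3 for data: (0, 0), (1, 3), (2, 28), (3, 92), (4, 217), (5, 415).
5/42 + (-653/252)x + (95/42)x² + (107/36)x³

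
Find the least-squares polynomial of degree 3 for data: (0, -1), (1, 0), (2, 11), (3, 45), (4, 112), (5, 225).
-41/42 + (-127/252)x + (-7/12)x² + (35/18)x³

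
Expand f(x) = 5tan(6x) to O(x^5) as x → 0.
30*x + 360*x**3 + O(x**5)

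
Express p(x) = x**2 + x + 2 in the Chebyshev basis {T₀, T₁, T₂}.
(5/2)T₀ + T₁ + (1/2)T₂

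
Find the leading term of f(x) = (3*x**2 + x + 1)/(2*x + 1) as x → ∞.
3*x/2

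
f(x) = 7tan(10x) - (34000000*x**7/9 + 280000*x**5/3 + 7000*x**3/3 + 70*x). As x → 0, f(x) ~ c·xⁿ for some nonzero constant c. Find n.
9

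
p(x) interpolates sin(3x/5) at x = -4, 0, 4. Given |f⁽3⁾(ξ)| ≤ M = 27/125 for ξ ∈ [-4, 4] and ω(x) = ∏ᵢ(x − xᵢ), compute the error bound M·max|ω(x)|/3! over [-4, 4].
64*sqrt(3)/125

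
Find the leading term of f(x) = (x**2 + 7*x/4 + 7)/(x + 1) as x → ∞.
x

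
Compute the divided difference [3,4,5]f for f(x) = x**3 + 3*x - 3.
12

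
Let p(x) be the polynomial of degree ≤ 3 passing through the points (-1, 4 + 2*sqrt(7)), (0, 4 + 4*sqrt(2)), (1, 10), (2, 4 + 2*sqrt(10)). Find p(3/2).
-5*sqrt(2)/4 + sqrt(7)/8 + 5*sqrt(10)/8 + 77/8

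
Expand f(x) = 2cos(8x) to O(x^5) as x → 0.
2 - 64*x**2 + 1024*x**4/3 + O(x**5)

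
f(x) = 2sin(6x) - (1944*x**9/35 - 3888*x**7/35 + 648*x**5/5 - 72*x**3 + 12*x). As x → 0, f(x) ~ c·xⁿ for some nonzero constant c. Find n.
11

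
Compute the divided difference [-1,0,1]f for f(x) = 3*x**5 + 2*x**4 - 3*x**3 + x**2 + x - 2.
3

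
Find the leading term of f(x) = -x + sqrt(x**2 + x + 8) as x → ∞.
1/2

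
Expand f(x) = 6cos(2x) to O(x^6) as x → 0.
6 - 12*x**2 + 4*x**4 + O(x**6)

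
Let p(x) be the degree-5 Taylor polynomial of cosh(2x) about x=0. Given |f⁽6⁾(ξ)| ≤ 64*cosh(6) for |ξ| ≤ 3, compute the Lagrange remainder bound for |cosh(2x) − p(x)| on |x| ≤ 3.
324*cosh(6)/5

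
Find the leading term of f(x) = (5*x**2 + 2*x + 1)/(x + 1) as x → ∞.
5*x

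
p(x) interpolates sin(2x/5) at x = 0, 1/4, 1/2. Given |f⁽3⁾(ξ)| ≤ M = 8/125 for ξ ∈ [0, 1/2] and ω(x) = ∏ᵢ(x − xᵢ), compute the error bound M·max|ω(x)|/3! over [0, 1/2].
sqrt(3)/27000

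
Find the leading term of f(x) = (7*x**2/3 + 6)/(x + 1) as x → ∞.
7*x/3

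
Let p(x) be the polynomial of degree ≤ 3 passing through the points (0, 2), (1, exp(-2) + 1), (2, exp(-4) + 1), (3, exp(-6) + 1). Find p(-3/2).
(-189*exp(4) - 35 + 135*exp(2) + 121*exp(6))*exp(-6)/16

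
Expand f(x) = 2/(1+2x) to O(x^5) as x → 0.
2 - 4*x + 8*x**2 - 16*x**3 + 32*x**4 + O(x**5)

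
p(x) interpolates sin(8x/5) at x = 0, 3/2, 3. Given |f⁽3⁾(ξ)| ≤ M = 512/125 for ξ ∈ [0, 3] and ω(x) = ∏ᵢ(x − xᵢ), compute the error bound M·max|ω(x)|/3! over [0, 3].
64*sqrt(3)/125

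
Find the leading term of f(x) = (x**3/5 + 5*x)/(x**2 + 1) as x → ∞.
x/5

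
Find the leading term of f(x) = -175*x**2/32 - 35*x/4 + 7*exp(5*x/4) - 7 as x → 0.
875*x**3/384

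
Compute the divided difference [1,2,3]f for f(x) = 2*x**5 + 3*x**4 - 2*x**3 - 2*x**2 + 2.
241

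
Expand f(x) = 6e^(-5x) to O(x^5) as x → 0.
6 - 30*x + 75*x**2 - 125*x**3 + 625*x**4/4 + O(x**5)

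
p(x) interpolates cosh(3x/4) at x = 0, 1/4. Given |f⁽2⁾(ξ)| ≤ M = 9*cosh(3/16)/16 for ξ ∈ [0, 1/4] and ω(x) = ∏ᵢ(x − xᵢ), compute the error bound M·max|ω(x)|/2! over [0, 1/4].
9*cosh(3/16)/2048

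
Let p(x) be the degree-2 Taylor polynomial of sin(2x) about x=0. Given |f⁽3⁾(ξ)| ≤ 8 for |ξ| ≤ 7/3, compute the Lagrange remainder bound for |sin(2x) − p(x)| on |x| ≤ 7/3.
1372/81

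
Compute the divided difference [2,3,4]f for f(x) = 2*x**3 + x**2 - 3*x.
19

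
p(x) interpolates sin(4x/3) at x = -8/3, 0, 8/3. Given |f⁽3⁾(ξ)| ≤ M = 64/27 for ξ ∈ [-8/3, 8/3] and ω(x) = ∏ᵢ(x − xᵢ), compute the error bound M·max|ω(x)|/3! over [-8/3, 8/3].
32768*sqrt(3)/19683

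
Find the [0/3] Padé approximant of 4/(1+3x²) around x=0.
4/(3*x**2 + 1)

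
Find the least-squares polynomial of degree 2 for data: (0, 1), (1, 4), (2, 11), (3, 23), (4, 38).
33/35 + (71/70)x + (29/14)x²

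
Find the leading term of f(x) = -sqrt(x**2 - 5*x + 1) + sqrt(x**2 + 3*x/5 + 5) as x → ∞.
14/5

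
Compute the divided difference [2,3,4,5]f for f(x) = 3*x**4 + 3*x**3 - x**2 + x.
45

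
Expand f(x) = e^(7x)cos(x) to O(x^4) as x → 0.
1 + 7*x + 24*x**2 + 161*x**3/3 + O(x**4)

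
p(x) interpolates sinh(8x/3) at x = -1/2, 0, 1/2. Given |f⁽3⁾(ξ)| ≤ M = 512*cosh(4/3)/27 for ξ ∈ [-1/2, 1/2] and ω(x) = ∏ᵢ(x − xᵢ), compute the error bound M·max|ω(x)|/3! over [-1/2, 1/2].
64*sqrt(3)*cosh(4/3)/729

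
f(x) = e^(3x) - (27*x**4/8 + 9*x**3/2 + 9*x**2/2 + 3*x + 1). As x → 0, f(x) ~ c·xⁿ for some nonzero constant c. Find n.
5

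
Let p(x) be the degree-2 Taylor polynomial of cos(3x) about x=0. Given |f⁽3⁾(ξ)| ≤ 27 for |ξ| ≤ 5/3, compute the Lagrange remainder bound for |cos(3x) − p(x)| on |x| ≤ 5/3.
125/6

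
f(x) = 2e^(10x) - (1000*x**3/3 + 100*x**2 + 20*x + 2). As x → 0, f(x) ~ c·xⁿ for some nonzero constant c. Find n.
4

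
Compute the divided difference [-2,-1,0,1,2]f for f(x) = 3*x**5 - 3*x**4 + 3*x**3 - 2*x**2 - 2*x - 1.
-3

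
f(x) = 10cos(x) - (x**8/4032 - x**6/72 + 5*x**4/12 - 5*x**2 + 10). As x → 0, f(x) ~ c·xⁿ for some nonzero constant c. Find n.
10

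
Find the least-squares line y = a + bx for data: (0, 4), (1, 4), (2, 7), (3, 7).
a = 37/10, b = 6/5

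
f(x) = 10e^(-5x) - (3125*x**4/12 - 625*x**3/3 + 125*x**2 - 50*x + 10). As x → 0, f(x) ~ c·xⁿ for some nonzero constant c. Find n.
5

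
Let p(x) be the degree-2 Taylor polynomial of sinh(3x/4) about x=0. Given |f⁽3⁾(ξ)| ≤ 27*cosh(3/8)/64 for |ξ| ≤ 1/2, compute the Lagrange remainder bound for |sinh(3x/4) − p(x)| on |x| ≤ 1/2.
9*cosh(3/8)/1024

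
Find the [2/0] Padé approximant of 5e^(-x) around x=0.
5*x**2/2 - 5*x + 5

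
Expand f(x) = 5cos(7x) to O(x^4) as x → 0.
5 - 245*x**2/2 + O(x**4)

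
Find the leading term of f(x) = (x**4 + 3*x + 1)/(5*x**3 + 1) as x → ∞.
x/5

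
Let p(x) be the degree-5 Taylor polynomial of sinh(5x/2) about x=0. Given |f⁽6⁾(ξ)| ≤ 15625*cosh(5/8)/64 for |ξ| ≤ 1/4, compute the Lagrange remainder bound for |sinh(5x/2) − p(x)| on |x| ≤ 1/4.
3125*cosh(5/8)/37748736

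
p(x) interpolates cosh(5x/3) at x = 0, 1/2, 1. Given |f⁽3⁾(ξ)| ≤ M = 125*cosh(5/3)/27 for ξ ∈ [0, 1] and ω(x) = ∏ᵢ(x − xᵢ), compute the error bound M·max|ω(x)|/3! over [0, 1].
125*sqrt(3)*cosh(5/3)/5832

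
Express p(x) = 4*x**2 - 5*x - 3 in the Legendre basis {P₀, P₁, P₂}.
(-5/3)P₀ + (-5)P₁ + (8/3)P₂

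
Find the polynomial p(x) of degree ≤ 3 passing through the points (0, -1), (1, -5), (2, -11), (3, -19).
-x**2 - 3*x - 1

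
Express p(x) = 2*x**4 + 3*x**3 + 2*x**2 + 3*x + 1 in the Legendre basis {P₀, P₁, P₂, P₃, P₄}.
(31/15)P₀ + (24/5)P₁ + (52/21)P₂ + (6/5)P₃ + (16/35)P₄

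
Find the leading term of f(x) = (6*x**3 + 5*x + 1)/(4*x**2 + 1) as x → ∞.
3*x/2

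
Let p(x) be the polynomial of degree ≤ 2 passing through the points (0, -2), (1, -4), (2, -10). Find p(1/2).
-5/2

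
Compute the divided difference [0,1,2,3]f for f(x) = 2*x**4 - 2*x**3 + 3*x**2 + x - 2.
10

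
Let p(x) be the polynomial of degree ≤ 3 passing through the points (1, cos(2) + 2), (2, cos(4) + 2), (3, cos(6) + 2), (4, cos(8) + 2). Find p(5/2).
9*cos(4)/16 - cos(8)/16 - cos(2)/16 + 9*cos(6)/16 + 2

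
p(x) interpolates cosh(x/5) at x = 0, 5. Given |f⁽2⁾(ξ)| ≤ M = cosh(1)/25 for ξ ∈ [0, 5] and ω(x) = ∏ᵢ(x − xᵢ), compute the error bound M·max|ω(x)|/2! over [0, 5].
cosh(1)/8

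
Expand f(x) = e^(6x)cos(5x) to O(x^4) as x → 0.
1 + 6*x + 11*x**2/2 - 39*x**3 + O(x**4)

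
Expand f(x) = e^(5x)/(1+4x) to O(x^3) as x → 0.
1 + x + 17*x**2/2 + O(x**3)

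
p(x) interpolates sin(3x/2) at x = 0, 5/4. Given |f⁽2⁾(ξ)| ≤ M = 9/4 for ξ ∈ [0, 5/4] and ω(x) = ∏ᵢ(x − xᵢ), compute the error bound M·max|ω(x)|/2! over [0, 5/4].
225/512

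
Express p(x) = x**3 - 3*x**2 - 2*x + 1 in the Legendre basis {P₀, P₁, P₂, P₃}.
(-7/5)P₁ + (-2)P₂ + (2/5)P₃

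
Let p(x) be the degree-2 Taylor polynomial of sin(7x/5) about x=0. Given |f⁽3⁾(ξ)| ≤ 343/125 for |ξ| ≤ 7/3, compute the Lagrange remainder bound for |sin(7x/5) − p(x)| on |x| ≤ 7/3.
117649/20250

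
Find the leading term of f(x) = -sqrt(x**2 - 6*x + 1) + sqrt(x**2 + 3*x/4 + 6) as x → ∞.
27/8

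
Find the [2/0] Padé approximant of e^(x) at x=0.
x**2/2 + x + 1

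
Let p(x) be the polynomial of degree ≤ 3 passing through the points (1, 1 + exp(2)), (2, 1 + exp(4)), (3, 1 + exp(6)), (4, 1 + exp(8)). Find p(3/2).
-5*exp(6)/16 + 1 + 5*exp(2)/16 + 15*exp(4)/16 + exp(8)/16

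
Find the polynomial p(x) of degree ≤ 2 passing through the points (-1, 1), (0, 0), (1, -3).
-x**2 - 2*x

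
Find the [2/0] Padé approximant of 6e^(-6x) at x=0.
108*x**2 - 36*x + 6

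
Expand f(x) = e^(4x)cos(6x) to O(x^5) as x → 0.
1 + 4*x - 10*x**2 - 184*x**3/3 - 238*x**4/3 + O(x**5)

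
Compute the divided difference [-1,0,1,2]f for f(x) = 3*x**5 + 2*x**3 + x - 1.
17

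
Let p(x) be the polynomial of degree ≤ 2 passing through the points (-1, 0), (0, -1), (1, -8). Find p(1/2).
-15/4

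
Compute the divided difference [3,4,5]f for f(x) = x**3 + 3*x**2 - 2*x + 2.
15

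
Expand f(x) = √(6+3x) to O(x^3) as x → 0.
sqrt(6) + sqrt(6)*x/4 - sqrt(6)*x**2/32 + O(x**3)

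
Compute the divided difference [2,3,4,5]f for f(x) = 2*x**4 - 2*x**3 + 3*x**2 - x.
26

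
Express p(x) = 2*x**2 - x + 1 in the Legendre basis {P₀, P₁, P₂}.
(5/3)P₀ - P₁ + (4/3)P₂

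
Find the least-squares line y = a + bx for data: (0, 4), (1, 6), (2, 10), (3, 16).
a = 3, b = 4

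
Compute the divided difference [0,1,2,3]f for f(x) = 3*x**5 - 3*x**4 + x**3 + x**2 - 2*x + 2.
58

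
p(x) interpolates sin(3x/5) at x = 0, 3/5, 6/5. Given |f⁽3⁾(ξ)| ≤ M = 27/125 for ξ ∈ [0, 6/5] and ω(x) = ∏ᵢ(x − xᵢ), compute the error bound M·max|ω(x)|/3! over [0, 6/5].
27*sqrt(3)/15625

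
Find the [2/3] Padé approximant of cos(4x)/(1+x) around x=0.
(1 - 20*x**2/3)/(4*x**3/3 + 4*x**2/3 + x + 1)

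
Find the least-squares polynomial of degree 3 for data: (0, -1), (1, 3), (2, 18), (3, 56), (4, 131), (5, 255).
-64/63 + (578/189)x + (-10/9)x² + (58/27)x³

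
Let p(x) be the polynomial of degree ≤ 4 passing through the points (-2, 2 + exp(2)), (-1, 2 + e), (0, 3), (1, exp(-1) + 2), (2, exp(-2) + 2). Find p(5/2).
(-420*e + 315 + (-180*e + 35*exp(2) + 634)*exp(2))*exp(-2)/128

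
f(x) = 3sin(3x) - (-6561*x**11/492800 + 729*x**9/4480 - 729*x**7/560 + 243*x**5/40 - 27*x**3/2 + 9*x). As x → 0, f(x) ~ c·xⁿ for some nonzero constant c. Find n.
13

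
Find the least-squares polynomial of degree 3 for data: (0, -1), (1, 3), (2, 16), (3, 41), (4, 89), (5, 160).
-61/63 + (47/27)x + (335/252)x² + (103/108)x³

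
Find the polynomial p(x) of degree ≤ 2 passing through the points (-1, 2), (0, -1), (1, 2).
3*x**2 - 1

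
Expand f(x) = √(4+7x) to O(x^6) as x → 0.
2 + 7*x/4 - 49*x**2/64 + 343*x**3/512 - 12005*x**4/16384 + 117649*x**5/131072 + O(x**6)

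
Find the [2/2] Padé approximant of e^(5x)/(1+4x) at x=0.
(2425*x**2/492 + 265*x/82 + 1)/(-2855*x**2/492 + 183*x/82 + 1)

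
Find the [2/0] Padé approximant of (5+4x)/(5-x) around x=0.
x**2/5 + x + 1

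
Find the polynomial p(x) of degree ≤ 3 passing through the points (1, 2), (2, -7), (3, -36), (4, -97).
-2*x**3 + 2*x**2 - x + 3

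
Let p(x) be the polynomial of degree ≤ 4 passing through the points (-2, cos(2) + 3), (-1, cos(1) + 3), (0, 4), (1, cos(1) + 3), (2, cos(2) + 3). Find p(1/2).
-cos(2)/64 + 5*cos(1)/16 + 237/64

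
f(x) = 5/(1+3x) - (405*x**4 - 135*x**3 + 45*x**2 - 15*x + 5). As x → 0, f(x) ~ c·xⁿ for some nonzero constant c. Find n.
5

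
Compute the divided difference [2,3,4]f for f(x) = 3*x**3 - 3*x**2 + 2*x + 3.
24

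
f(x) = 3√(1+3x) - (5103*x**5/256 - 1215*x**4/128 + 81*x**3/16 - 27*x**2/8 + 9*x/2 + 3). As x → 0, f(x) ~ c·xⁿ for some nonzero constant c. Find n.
6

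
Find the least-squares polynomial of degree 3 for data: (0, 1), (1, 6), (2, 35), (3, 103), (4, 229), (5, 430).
19/21 + (-2/9)x + (58/21)x² + (26/9)x³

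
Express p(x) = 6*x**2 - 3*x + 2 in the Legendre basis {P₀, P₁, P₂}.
(4)P₀ + (-3)P₁ + (4)P₂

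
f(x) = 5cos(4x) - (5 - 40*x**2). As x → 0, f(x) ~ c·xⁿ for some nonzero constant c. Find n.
4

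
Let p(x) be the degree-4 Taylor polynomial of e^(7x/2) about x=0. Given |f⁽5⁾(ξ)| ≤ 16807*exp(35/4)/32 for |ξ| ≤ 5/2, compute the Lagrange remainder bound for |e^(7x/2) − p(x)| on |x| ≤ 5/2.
10504375*exp(35/4)/24576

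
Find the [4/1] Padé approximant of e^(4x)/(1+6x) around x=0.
(22624*x**4/1875 + 3904*x**3/375 + 5016*x**2/625 + 2492*x/625 + 1)/(3742*x/625 + 1)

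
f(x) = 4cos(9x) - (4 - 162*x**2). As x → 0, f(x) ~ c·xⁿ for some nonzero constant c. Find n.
4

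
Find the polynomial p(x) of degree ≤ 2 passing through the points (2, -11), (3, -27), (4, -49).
-3*x**2 - x + 3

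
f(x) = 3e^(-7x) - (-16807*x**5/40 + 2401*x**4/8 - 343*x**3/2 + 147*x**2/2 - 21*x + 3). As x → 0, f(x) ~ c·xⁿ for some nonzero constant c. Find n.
6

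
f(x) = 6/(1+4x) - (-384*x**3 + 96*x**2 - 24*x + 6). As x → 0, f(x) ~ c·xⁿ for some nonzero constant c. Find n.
4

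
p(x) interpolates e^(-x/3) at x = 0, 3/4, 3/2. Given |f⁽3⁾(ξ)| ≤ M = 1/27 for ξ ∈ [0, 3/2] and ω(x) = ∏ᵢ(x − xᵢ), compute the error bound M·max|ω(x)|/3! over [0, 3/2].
sqrt(3)/1728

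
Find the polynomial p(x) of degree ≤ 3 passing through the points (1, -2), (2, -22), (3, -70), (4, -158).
-2*x**3 - 2*x**2 + 2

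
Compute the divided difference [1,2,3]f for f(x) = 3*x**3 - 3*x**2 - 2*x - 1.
15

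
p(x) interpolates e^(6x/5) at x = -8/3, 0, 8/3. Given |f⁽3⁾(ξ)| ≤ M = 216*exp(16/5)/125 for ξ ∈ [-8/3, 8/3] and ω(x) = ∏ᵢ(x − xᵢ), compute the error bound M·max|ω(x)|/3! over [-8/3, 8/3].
4096*sqrt(3)*exp(16/5)/3375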